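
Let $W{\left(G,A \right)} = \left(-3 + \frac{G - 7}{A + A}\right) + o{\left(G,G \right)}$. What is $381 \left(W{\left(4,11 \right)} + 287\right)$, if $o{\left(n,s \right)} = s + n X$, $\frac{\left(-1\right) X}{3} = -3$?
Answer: $\frac{2714625}{22} \approx 1.2339 \cdot 10^{5}$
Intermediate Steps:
$X = 9$ ($X = \left(-3\right) \left(-3\right) = 9$)
$o{\left(n,s \right)} = s + 9 n$ ($o{\left(n,s \right)} = s + n 9 = s + 9 n$)
$W{\left(G,A \right)} = -3 + 10 G + \frac{-7 + G}{2 A}$ ($W{\left(G,A \right)} = \left(-3 + \frac{G - 7}{A + A}\right) + \left(G + 9 G\right) = \left(-3 + \frac{-7 + G}{2 A}\right) + 10 G = -3 + 10 G + \frac{-7 + G}{2 A}$)
$381 \left(W{\left(4,11 \right)} + 287\right) = 381 \left(\frac{-7 + 4 + 2 \cdot 11 \left(-3 + 10 \cdot 4\right)}{2 \cdot 11} + 287\right) = 381 \left(\frac{1}{2} \cdot \frac{1}{11} \left(-7 + 4 + 2 \cdot 11 \left(-3 + 40\right)\right) + 287\right) = 381 \left(\frac{1}{2} \cdot \frac{1}{11} \left(-7 + 4 + 2 \cdot 11 \cdot 37\right) + 287\right) = 381 \left(\frac{1}{2} \cdot \frac{1}{11} \left(-7 + 4 + 814\right) + 287\right) = 381 \left(\frac{1}{2} \cdot \frac{1}{11} \cdot 811 + 287\right) = 381 \left(\frac{811}{22} + 287\right) = 381 \cdot \frac{7125}{22} = \frac{2714625}{22}$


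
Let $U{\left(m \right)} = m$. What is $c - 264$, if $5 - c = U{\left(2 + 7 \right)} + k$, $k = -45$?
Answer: $-223$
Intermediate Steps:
$c = 41$ ($c = 5 - \left(\left(2 + 7\right) - 45\right) = 5 - \left(9 - 45\right) = 5 - -36 = 5 + 36 = 41$)
$c - 264 = 41 - 264 = -223$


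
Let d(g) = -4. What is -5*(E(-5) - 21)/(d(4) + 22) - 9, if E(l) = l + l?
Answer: -7/18 ≈ -0.38889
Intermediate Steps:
E(l) = 2*l
-5*(E(-5) - 21)/(d(4) + 22) - 9 = -5*(2*(-5) - 21)/(-4 + 22) - 9 = -5*(-10 - 21)/18 - 9 = -(-155)/18 - 9 = -5*(-31/18) - 9 = 155/18 - 9 = -7/18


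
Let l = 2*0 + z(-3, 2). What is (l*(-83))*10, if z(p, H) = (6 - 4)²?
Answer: -3320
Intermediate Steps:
z(p, H) = 4 (z(p, H) = 2² = 4)
l = 4 (l = 2*0 + 4 = 0 + 4 = 4)
(l*(-83))*10 = (4*(-83))*10 = -332*10 = -3320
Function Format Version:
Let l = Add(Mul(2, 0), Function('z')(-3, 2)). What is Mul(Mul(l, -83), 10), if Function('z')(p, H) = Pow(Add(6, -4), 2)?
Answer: -3320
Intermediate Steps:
Function('z')(p, H) = 4 (Function('z')(p, H) = Pow(2, 2) = 4)
l = 4 (l = Add(Mul(2, 0), 4) = Add(0, 4) = 4)
Mul(Mul(l, -83), 10) = Mul(Mul(4, -83), 10) = Mul(-332, 10) = -3320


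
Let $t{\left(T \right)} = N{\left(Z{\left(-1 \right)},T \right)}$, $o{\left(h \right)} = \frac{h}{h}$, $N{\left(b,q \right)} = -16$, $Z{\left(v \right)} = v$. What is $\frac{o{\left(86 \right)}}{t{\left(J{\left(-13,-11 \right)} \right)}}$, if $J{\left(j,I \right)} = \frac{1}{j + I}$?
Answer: $- \frac{1}{16} \approx -0.0625$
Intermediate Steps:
$J{\left(j,I \right)} = \frac{1}{I + j}$
$o{\left(h \right)} = 1$
$t{\left(T \right)} = -16$
$\frac{o{\left(86 \right)}}{t{\left(J{\left(-13,-11 \right)} \right)}} = 1 \frac{1}{-16} = 1 \left(- \frac{1}{16}\right) = - \frac{1}{16}$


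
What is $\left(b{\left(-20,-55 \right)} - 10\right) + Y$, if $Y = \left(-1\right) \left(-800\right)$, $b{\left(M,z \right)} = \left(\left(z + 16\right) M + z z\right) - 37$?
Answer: $4558$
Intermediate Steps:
$b{\left(M,z \right)} = -37 + z^{2} + M \left(16 + z\right)$ ($b{\left(M,z \right)} = \left(\left(16 + z\right) M + z^{2}\right) - 37 = \left(M \left(16 + z\right) + z^{2}\right) - 37 = \left(z^{2} + M \left(16 + z\right)\right) - 37 = -37 + z^{2} + M \left(16 + z\right)$)
$Y = 800$
$\left(b{\left(-20,-55 \right)} - 10\right) + Y = \left(\left(-37 + \left(-55\right)^{2} + 16 \left(-20\right) - -1100\right) - 10\right) + 800 = \left(\left(-37 + 3025 - 320 + 1100\right) - 10\right) + 800 = \left(3768 - 10\right) + 800 = 3758 + 800 = 4558$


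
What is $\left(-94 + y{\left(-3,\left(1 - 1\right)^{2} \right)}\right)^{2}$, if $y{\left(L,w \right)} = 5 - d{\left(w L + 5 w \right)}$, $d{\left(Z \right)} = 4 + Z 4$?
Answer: $8649$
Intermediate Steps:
$d{\left(Z \right)} = 4 + 4 Z$
$y{\left(L,w \right)} = 1 - 20 w - 4 L w$ ($y{\left(L,w \right)} = 5 - \left(4 + 4 \left(w L + 5 w\right)\right) = 5 - \left(4 + 4 \left(L w + 5 w\right)\right) = 5 - \left(4 + 4 \left(5 w + L w\right)\right) = 5 - \left(4 + \left(20 w + 4 L w\right)\right) = 5 - \left(4 + 20 w + 4 L w\right) = 1 - 20 w - 4 L w$)
$\left(-94 + y{\left(-3,\left(1 - 1\right)^{2} \right)}\right)^{2} = \left(-94 + \left(1 - 4 \left(1 - 1\right)^{2} \left(5 - 3\right)\right)\right)^{2} = \left(-94 + \left(1 - 4 \cdot 0^{2} \cdot 2\right)\right)^{2} = \left(-94 + \left(1 - 0 \cdot 2\right)\right)^{2} = \left(-94 + \left(1 + 0\right)\right)^{2} = \left(-94 + 1\right)^{2} = \left(-93\right)^{2} = 8649$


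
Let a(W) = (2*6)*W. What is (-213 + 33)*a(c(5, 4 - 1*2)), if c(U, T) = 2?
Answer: -4320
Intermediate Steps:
a(W) = 12*W
(-213 + 33)*a(c(5, 4 - 1*2)) = (-213 + 33)*(12*2) = -180*24 = -4320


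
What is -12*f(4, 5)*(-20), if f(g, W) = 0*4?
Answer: 0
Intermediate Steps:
f(g, W) = 0
-12*f(4, 5)*(-20) = -12*0*(-20) = 0*(-20) = 0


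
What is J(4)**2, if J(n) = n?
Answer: 16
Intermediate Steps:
J(4)**2 = 4**2 = 16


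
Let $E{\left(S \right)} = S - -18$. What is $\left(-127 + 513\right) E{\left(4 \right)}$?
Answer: $8492$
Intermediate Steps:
$E{\left(S \right)} = 18 + S$ ($E{\left(S \right)} = S + 18 = 18 + S$)
$\left(-127 + 513\right) E{\left(4 \right)} = \left(-127 + 513\right) \left(18 + 4\right) = 386 \cdot 22 = 8492$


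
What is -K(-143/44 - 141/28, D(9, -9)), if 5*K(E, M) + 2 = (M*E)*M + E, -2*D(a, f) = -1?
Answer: 173/70 ≈ 2.4714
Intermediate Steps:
D(a, f) = 1/2 (D(a, f) = -1/2*(-1) = 1/2)
K(E, M) = -2/5 + E/5 + E*M**2/5 (K(E, M) = -2/5 + ((M*E)*M + E)/5 = -2/5 + ((E*M)*M + E)/5 = -2/5 + (E*M**2 + E)/5 = -2/5 + (E + E*M**2)/5 = -2/5 + (E/5 + E*M**2/5) = -2/5 + E/5 + E*M**2/5)
-K(-143/44 - 141/28, D(9, -9)) = -(-2/5 + (-143/44 - 141/28)/5 + (-143/44 - 141/28)*(1/2)**2/5) = -(-2/5 + (-143*1/44 - 141*1/28)/5 + (1/5)*(-143*1/44 - 141*1/28)*(1/4)) = -(-2/5 + (-13/4 - 141/28)/5 + (1/5)*(-13/4 - 141/28)*(1/4)) = -(-2/5 + (1/5)*(-58/7) + (1/5)*(-58/7)*(1/4)) = -(-2/5 - 58/35 - 29/70) = -1*(-173/70) = 173/70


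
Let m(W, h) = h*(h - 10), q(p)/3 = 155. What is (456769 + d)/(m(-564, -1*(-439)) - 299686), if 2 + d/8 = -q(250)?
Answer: -453033/111355 ≈ -4.0684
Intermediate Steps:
q(p) = 465 (q(p) = 3*155 = 465)
m(W, h) = h*(-10 + h)
d = -3736 (d = -16 + 8*(-1*465) = -16 + 8*(-465) = -16 - 3720 = -3736)
(456769 + d)/(m(-564, -1*(-439)) - 299686) = (456769 - 3736)/((-1*(-439))*(-10 - 1*(-439)) - 299686) = 453033/(439*(-10 + 439) - 299686) = 453033/(439*429 - 299686) = 453033/(188331 - 299686) = 453033/(-111355) = 453033*(-1/111355) = -453033/111355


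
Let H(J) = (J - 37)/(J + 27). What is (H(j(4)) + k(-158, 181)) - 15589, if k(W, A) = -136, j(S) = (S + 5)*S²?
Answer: -2688868/171 ≈ -15724.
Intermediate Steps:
j(S) = S²*(5 + S) (j(S) = (5 + S)*S² = S²*(5 + S))
H(J) = (-37 + J)/(27 + J)
(H(j(4)) + k(-158, 181)) - 15589 = ((-37 + 4²*(5 + 4))/(27 + 4²*(5 + 4)) - 136) - 15589 = ((-37 + 16*9)/(27 + 16*9) - 136) - 15589 = ((-37 + 144)/(27 + 144) - 136) - 15589 = (107/171 - 136) - 15589 = -23149/171 - 15589 = -2688868/171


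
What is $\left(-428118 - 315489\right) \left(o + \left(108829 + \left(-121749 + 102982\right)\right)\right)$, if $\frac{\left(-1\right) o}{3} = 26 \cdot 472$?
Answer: $-39594098322$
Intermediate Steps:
$o = -36816$ ($o = - 3 \cdot 26 \cdot 472 = \left(-3\right) 12272 = -36816$)
$\left(-428118 - 315489\right) \left(o + \left(108829 + \left(-121749 + 102982\right)\right)\right) = \left(-428118 - 315489\right) \left(-36816 + \left(108829 + \left(-121749 + 102982\right)\right)\right) = - 743607 \left(-36816 + \left(108829 - 18767\right)\right) = - 743607 \left(-36816 + 90062\right) = \left(-743607\right) 53246 = -39594098322$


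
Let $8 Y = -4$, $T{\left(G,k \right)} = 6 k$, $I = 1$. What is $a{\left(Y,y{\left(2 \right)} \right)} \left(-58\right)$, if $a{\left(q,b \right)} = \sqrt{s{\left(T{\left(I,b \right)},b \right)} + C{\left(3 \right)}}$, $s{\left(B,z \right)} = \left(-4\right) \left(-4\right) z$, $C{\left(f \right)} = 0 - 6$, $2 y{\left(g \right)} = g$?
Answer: $- 58 \sqrt{10} \approx -183.41$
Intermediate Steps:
$y{\left(g \right)} = \frac{g}{2}$
$C{\left(f \right)} = -6$ ($C{\left(f \right)} = 0 - 6 = -6$)
$s{\left(B,z \right)} = 16 z$
$Y = - \frac{1}{2}$ ($Y = \frac{1}{8} \left(-4\right) = - \frac{1}{2} \approx -0.5$)
$a{\left(q,b \right)} = \sqrt{-6 + 16 b}$ ($a{\left(q,b \right)} = \sqrt{16 b - 6} = \sqrt{-6 + 16 b}$)
$a{\left(Y,y{\left(2 \right)} \right)} \left(-58\right) = \sqrt{-6 + 16 \cdot \frac{1}{2} \cdot 2} \left(-58\right) = \sqrt{-6 + 16 \cdot 1} \left(-58\right) = \sqrt{-6 + 16} \left(-58\right) = \sqrt{10} \left(-58\right) = - 58 \sqrt{10}$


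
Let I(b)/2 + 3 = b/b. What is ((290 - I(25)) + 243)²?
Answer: 288369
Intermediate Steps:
I(b) = -4 (I(b) = -6 + 2*(b/b) = -6 + 2*1 = -6 + 2 = -4)
((290 - I(25)) + 243)² = ((290 - 1*(-4)) + 243)² = ((290 + 4) + 243)² = (294 + 243)² = 537² = 288369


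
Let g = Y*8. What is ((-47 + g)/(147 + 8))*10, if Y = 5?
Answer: -14/31 ≈ -0.45161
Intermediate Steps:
g = 40 (g = 5*8 = 40)
((-47 + g)/(147 + 8))*10 = ((-47 + 40)/(147 + 8))*10 = -7/155*10 = -14/31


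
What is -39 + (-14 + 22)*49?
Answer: 353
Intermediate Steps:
-39 + (-14 + 22)*49 = -39 + 8*49 = -39 + 392 = 353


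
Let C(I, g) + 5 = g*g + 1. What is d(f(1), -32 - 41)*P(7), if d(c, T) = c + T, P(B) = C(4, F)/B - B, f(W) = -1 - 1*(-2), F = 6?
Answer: 1224/7 ≈ 174.86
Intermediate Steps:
f(W) = 1 (f(W) = -1 + 2 = 1)
C(I, g) = -4 + g² (C(I, g) = -5 + (g*g + 1) = -5 + (g² + 1) = -5 + (1 + g²) = -4 + g²)
P(B) = -B + 32/B (P(B) = (-4 + 6²)/B - B = (-4 + 36)/B - B = 32/B - B = -B + 32/B)
d(c, T) = T + c
d(f(1), -32 - 41)*P(7) = ((-32 - 41) + 1)*(-1*7 + 32/7) = (-73 + 1)*(-7 + 32*(⅐)) = -72*(-7 + 32/7) = -72*(-17/7) = 1224/7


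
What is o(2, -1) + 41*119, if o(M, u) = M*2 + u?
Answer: 4882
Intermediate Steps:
o(M, u) = u + 2*M (o(M, u) = 2*M + u = u + 2*M)
o(2, -1) + 41*119 = (-1 + 2*2) + 41*119 = (-1 + 4) + 4879 = 3 + 4879 = 4882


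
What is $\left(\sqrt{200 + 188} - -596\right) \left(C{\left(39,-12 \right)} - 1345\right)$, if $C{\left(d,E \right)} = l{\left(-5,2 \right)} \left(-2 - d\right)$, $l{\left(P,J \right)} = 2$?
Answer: $-850492 - 2854 \sqrt{97} \approx -8.786 \cdot 10^{5}$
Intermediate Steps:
$C{\left(d,E \right)} = -4 - 2 d$ ($C{\left(d,E \right)} = 2 \left(-2 - d\right) = -4 - 2 d$)
$\left(\sqrt{200 + 188} - -596\right) \left(C{\left(39,-12 \right)} - 1345\right) = \left(\sqrt{200 + 188} - -596\right) \left(\left(-4 - 78\right) - 1345\right) = \left(\sqrt{388} + 596\right) \left(\left(-4 - 78\right) - 1345\right) = \left(2 \sqrt{97} + 596\right) \left(-82 - 1345\right) = \left(596 + 2 \sqrt{97}\right) \left(-1427\right) = -850492 - 2854 \sqrt{97}$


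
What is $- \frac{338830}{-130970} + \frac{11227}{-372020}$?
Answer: $\frac{12458113641}{4872345940} \approx 2.5569$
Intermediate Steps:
$- \frac{338830}{-130970} + \frac{11227}{-372020} = \left(-338830\right) \left(- \frac{1}{130970}\right) + 11227 \left(- \frac{1}{372020}\right) = \frac{33883}{13097} - \frac{11227}{372020} = \frac{12458113641}{4872345940}$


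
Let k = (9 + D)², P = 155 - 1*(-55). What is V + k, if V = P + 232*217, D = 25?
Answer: 51710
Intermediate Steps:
P = 210 (P = 155 + 55 = 210)
k = 1156 (k = (9 + 25)² = 34² = 1156)
V = 50554 (V = 210 + 232*217 = 210 + 50344 = 50554)
V + k = 50554 + 1156 = 51710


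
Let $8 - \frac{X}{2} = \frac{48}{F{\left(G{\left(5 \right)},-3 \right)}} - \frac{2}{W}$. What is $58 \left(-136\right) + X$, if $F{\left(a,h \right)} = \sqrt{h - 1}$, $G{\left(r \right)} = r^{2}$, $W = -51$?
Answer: $- \frac{401476}{51} + 48 i \approx -7872.1 + 48.0 i$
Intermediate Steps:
$F{\left(a,h \right)} = \sqrt{-1 + h}$
$X = \frac{812}{51} + 48 i$ ($X = 16 - 2 \left(\frac{48}{\sqrt{-1 - 3}} - \frac{2}{-51}\right) = 16 - 2 \left(\frac{48}{\sqrt{-4}} - - \frac{2}{51}\right) = 16 - 2 \left(\frac{48}{2 i} + \frac{2}{51}\right) = 16 - 2 \left(48 \left(- \frac{i}{2}\right) + \frac{2}{51}\right) = 16 - 2 \left(- 24 i + \frac{2}{51}\right) = 16 - 2 \left(\frac{2}{51} - 24 i\right) = 16 - \left(\frac{4}{51} - 48 i\right) = \frac{812}{51} + 48 i \approx 15.922 + 48.0 i$)
$58 \left(-136\right) + X = 58 \left(-136\right) + \left(\frac{812}{51} + 48 i\right) = -7888 + \left(\frac{812}{51} + 48 i\right) = - \frac{401476}{51} + 48 i$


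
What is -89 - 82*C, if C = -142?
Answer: 11555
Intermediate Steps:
-89 - 82*C = -89 - 82*(-142) = -89 + 11644 = 11555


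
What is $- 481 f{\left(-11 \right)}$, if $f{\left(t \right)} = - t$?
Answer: $-5291$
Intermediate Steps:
$- 481 f{\left(-11 \right)} = - 481 \left(\left(-1\right) \left(-11\right)\right) = \left(-481\right) 11 = -5291$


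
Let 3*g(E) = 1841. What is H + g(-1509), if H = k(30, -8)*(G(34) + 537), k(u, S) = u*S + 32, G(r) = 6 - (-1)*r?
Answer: -358207/3 ≈ -1.1940e+5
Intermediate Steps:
g(E) = 1841/3 (g(E) = (⅓)*1841 = 1841/3)
G(r) = 6 + r
k(u, S) = 32 + S*u (k(u, S) = S*u + 32 = 32 + S*u)
H = -120016 (H = (32 - 8*30)*((6 + 34) + 537) = (32 - 240)*(40 + 537) = -208*577 = -120016)
H + g(-1509) = -120016 + 1841/3 = -358207/3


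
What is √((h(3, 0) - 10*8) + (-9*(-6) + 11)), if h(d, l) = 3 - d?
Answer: I*√15 ≈ 3.873*I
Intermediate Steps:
√((h(3, 0) - 10*8) + (-9*(-6) + 11)) = √(((3 - 1*3) - 10*8) + (-9*(-6) + 11)) = √(((3 - 3) - 80) + (54 + 11)) = √((0 - 80) + 65) = √(-80 + 65) = √(-15) = I*√15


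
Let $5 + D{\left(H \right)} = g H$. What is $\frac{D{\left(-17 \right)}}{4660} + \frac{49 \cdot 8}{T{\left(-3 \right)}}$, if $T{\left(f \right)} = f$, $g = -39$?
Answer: $- \frac{912373}{6990} \approx -130.53$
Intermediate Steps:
$D{\left(H \right)} = -5 - 39 H$
$\frac{D{\left(-17 \right)}}{4660} + \frac{49 \cdot 8}{T{\left(-3 \right)}} = \frac{-5 - -663}{4660} + \frac{49 \cdot 8}{-3} = \left(-5 + 663\right) \frac{1}{4660} + 392 \left(- \frac{1}{3}\right) = 658 \cdot \frac{1}{4660} - \frac{392}{3} = \frac{329}{2330} - \frac{392}{3} = - \frac{912373}{6990}$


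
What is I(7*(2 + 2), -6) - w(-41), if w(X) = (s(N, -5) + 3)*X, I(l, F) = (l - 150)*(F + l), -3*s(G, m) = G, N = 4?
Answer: -7847/3 ≈ -2615.7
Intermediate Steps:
s(G, m) = -G/3
I(l, F) = (-150 + l)*(F + l)
w(X) = 5*X/3 (w(X) = (-⅓*4 + 3)*X = (-4/3 + 3)*X = 5*X/3)
I(7*(2 + 2), -6) - w(-41) = ((7*(2 + 2))² - 150*(-6) - 1050*(2 + 2) - 42*(2 + 2)) - 5*(-41)/3 = ((7*4)² + 900 - 1050*4 - 42*4) - 1*(-205/3) = (28² + 900 - 150*28 - 6*28) + 205/3 = (784 + 900 - 4200 - 168) + 205/3 = -2684 + 205/3 = -7847/3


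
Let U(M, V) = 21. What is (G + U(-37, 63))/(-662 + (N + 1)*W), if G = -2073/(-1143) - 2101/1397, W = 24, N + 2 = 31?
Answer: 8119/22098 ≈ 0.36741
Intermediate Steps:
N = 29 (N = -2 + 31 = 29)
G = 118/381 (G = -2073*(-1/1143) - 2101*1/1397 = 691/381 - 191/127 = 118/381 ≈ 0.30971)
(G + U(-37, 63))/(-662 + (N + 1)*W) = (118/381 + 21)/(-662 + (29 + 1)*24) = 8119/(381*(-662 + 30*24)) = 8119/(381*(-662 + 720)) = (8119/381)/58 = (8119/381)*(1/58) = 8119/22098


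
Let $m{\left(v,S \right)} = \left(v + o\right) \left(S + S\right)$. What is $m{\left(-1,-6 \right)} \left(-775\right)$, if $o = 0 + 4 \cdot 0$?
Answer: $-9300$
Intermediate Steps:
$o = 0$ ($o = 0 + 0 = 0$)
$m{\left(v,S \right)} = 2 S v$ ($m{\left(v,S \right)} = \left(v + 0\right) \left(S + S\right) = v 2 S = 2 S v$)
$m{\left(-1,-6 \right)} \left(-775\right) = 2 \left(-6\right) \left(-1\right) \left(-775\right) = 12 \left(-775\right) = -9300$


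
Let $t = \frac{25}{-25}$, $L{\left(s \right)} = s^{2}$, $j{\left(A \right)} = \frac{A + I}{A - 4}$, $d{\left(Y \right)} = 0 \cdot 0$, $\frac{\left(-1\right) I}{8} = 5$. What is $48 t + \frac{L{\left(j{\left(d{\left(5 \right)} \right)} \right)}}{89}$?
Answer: $- \frac{4172}{89} \approx -46.876$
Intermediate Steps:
$I = -40$ ($I = \left(-8\right) 5 = -40$)
$d{\left(Y \right)} = 0$
$j{\left(A \right)} = \frac{-40 + A}{-4 + A}$ ($j{\left(A \right)} = \frac{A - 40}{A - 4} = \frac{-40 + A}{-4 + A}$)
$t = -1$ ($t = 25 \left(- \frac{1}{25}\right) = -1$)
$48 t + \frac{L{\left(j{\left(d{\left(5 \right)} \right)} \right)}}{89} = 48 \left(-1\right) + \frac{\left(\frac{-40 + 0}{-4 + 0}\right)^{2}}{89} = -48 + \left(\frac{1}{-4} \left(-40\right)\right)^{2} \cdot \frac{1}{89} = -48 + \left(\left(- \frac{1}{4}\right) \left(-40\right)\right)^{2} \cdot \frac{1}{89} = -48 + 10^{2} \cdot \frac{1}{89} = -48 + 100 \cdot \frac{1}{89} = -48 + \frac{100}{89} = - \frac{4172}{89}$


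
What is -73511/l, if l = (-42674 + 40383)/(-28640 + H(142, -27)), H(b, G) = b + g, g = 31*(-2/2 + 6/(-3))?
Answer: -2101753001/2291 ≈ -9.1740e+5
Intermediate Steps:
g = -93 (g = 31*(-2*1/2 + 6*(-1/3)) = 31*(-1 - 2) = 31*(-3) = -93)
H(b, G) = -93 + b (H(b, G) = b - 93 = -93 + b)
l = 2291/28591 (l = (-42674 + 40383)/(-28640 + (-93 + 142)) = -2291/(-28640 + 49) = -2291/(-28591) = -2291*(-1/28591) = 2291/28591 ≈ 0.080130)
-73511/l = -73511/2291/28591 = -73511*28591/2291 = -2101753001/2291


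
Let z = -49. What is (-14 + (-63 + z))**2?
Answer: 15876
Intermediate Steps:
(-14 + (-63 + z))**2 = (-14 + (-63 - 49))**2 = (-14 - 112)**2 = (-126)**2 = 15876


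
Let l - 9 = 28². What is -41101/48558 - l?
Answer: -38547595/48558 ≈ -793.85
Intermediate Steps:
l = 793 (l = 9 + 28² = 9 + 784 = 793)
-41101/48558 - l = -41101/48558 - 1*793 = -41101*1/48558 - 793 = -41101/48558 - 793 = -38547595/48558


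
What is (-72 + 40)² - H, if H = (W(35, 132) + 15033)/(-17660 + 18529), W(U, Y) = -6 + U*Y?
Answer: 870209/869 ≈ 1001.4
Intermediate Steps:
H = 19647/869 (H = ((-6 + 35*132) + 15033)/(-17660 + 18529) = ((-6 + 4620) + 15033)/869 = (4614 + 15033)*(1/869) = 19647*(1/869) = 19647/869 ≈ 22.609)
(-72 + 40)² - H = (-72 + 40)² - 1*19647/869 = (-32)² - 19647/869 = 1024 - 19647/869 = 870209/869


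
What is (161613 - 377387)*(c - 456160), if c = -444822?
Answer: 194408490068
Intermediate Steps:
(161613 - 377387)*(c - 456160) = (161613 - 377387)*(-444822 - 456160) = -215774*(-900982) = 194408490068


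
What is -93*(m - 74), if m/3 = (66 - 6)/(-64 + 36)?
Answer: 52359/7 ≈ 7479.9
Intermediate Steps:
m = -45/7 (m = 3*((66 - 6)/(-64 + 36)) = 3*(60/(-28)) = 3*(60*(-1/28)) = 3*(-15/7) = -45/7 ≈ -6.4286)
-93*(m - 74) = -93*(-45/7 - 74) = -93*(-563/7) = 52359/7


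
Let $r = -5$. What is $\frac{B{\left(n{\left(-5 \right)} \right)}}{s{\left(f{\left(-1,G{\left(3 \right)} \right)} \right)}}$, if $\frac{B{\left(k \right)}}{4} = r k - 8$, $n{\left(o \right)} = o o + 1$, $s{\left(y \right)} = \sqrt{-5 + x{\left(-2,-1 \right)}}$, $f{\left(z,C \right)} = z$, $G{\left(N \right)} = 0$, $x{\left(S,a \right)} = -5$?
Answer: $\frac{276 i \sqrt{10}}{5} \approx 174.56 i$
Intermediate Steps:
$s{\left(y \right)} = i \sqrt{10}$ ($s{\left(y \right)} = \sqrt{-5 - 5} = \sqrt{-10} = i \sqrt{10}$)
$n{\left(o \right)} = 1 + o^{2}$ ($n{\left(o \right)} = o^{2} + 1 = 1 + o^{2}$)
$B{\left(k \right)} = -32 - 20 k$ ($B{\left(k \right)} = 4 \left(- 5 k - 8\right) = 4 \left(-8 - 5 k\right) = -32 - 20 k$)
$\frac{B{\left(n{\left(-5 \right)} \right)}}{s{\left(f{\left(-1,G{\left(3 \right)} \right)} \right)}} = \frac{-32 - 20 \left(1 + \left(-5\right)^{2}\right)}{i \sqrt{10}} = \left(-32 - 20 \left(1 + 25\right)\right) \left(- \frac{i \sqrt{10}}{10}\right) = \left(-32 - 520\right) \left(- \frac{i \sqrt{10}}{10}\right) = - 552 \left(- \frac{i \sqrt{10}}{10}\right) = \frac{276 i \sqrt{10}}{5}$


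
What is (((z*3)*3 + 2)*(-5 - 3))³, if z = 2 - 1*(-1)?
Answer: -12487168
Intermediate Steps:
z = 3 (z = 2 + 1 = 3)
(((z*3)*3 + 2)*(-5 - 3))³ = (((3*3)*3 + 2)*(-5 - 3))³ = ((9*3 + 2)*(-8))³ = ((27 + 2)*(-8))³ = (29*(-8))³ = (-232)³ = -12487168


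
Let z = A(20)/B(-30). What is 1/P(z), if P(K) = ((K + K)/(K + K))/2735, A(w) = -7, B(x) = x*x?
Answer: 2735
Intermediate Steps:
B(x) = x²
z = -7/900 (z = -7/((-30)²) = -7/900 ≈ -0.0077778)
P(K) = 1/2735 (P(K) = ((2*K)/((2*K)))*(1/2735) = ((2*K)*(1/(2*K)))*(1/2735) = 1*(1/2735) = 1/2735)
1/P(z) = 1/(1/2735) = 2735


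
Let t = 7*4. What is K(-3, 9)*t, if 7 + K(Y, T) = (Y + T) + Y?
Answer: -112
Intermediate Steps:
t = 28
K(Y, T) = -7 + T + 2*Y (K(Y, T) = -7 + ((Y + T) + Y) = -7 + ((T + Y) + Y) = -7 + (T + 2*Y) = -7 + T + 2*Y)
K(-3, 9)*t = (-7 + 9 + 2*(-3))*28 = (-7 + 9 - 6)*28 = -4*28 = -112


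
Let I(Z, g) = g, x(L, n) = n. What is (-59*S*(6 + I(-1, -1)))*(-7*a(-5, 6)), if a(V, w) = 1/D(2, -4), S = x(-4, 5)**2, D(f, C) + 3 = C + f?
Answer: -10325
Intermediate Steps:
D(f, C) = -3 + C + f (D(f, C) = -3 + (C + f) = -3 + C + f)
S = 25 (S = 5**2 = 25)
a(V, w) = -1/5 (a(V, w) = 1/(-3 - 4 + 2) = 1/(-5) = -1/5)
(-59*S*(6 + I(-1, -1)))*(-7*a(-5, 6)) = (-1475*(6 - 1))*(-7*(-1/5)) = -1475*5*(7/5) = -59*125*(7/5) = -7375*7/5 = -10325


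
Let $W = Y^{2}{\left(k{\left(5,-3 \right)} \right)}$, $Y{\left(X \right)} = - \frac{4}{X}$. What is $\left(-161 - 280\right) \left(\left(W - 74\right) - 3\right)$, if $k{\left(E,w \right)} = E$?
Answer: $\frac{841869}{25} \approx 33675.0$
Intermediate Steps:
$W = \frac{16}{25}$ ($W = \left(- \frac{4}{5}\right)^{2} = \frac{16}{25} \approx 0.64$)
$\left(-161 - 280\right) \left(\left(W - 74\right) - 3\right) = \left(-161 - 280\right) \left(\left(\frac{16}{25} - 74\right) - 3\right) = - 441 \left(- \frac{1834}{25} - 3\right) = \left(-441\right) \left(- \frac{1909}{25}\right) = \frac{841869}{25}$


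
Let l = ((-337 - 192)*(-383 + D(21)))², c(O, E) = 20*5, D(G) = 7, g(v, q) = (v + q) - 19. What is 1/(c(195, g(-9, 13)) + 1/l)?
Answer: 39562801216/3956280121601 ≈ 0.010000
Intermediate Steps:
g(v, q) = -19 + q + v (g(v, q) = (q + v) - 19 = -19 + q + v)
c(O, E) = 100
l = 39562801216 (l = ((-337 - 192)*(-383 + 7))² = (-529*(-376))² = 198904² = 39562801216)
1/(c(195, g(-9, 13)) + 1/l) = 1/(100 + 1/39562801216) = 1/(3956280121601/39562801216) = 39562801216/3956280121601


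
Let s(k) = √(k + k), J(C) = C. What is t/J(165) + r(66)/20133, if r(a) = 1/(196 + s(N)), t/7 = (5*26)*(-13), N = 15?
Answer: -304750790540/4250539359 - √30/772825338 ≈ -71.697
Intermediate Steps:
t = -11830 (t = 7*((5*26)*(-13)) = 7*(130*(-13)) = 7*(-1690) = -11830)
s(k) = √2*√k (s(k) = √(2*k) = √2*√k)
r(a) = 1/(196 + √30) (r(a) = 1/(196 + √2*√15) = 1/(196 + √30))
t/J(165) + r(66)/20133 = -11830/165 + (98/19193 - √30/38386)/20133 = -11830*1/165 + (98/19193 - √30/38386)*(1/20133) = -2366/33 + (98/386412669 - √30/772825338) = -304750790540/4250539359 - √30/772825338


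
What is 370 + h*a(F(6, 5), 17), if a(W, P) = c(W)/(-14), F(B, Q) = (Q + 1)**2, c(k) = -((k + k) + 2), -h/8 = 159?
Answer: -44474/7 ≈ -6353.4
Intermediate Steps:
h = -1272 (h = -8*159 = -1272)
c(k) = -2 - 2*k (c(k) = -(2*k + 2) = -(2 + 2*k) = -2 - 2*k)
F(B, Q) = (1 + Q)**2
a(W, P) = 1/7 + W/7 (a(W, P) = (-2 - 2*W)/(-14) = (-2 - 2*W)*(-1/14) = 1/7 + W/7)
370 + h*a(F(6, 5), 17) = 370 - 1272*(1/7 + (1 + 5)**2/7) = 370 - 1272*(1/7 + (1/7)*6**2) = 370 - 1272*(1/7 + (1/7)*36) = 370 - 1272*(1/7 + 36/7) = 370 - 1272*37/7 = 370 - 47064/7 = -44474/7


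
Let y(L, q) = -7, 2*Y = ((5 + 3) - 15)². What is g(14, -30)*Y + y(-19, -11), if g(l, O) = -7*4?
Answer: -693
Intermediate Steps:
g(l, O) = -28
Y = 49/2 (Y = ((5 + 3) - 15)²/2 = (8 - 15)²/2 = (½)*(-7)² = (½)*49 = 49/2 ≈ 24.500)
g(14, -30)*Y + y(-19, -11) = -28*49/2 - 7 = -686 - 7 = -693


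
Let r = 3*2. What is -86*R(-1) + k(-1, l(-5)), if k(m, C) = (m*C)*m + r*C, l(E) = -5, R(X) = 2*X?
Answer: 137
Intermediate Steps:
r = 6
k(m, C) = 6*C + C*m**2 (k(m, C) = (m*C)*m + 6*C = (C*m)*m + 6*C = C*m**2 + 6*C = 6*C + C*m**2)
-86*R(-1) + k(-1, l(-5)) = -172*(-1) - 5*(6 + (-1)**2) = -86*(-2) - 5*(6 + 1) = 172 - 5*7 = 172 - 35 = 137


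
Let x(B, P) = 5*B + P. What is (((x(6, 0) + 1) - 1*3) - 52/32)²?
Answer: 44521/64 ≈ 695.64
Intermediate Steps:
x(B, P) = P + 5*B
(((x(6, 0) + 1) - 1*3) - 52/32)² = ((((0 + 5*6) + 1) - 1*3) - 52/32)² = ((((0 + 30) + 1) - 3) - 52*1/32)² = (((30 + 1) - 3) - 13/8)² = ((31 - 3) - 13/8)² = (28 - 13/8)² = (211/8)² = 44521/64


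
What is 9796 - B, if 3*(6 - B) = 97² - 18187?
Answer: 6864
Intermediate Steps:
B = 2932 (B = 6 - (97² - 18187)/3 = 6 - (9409 - 18187)/3 = 6 - ⅓*(-8778) = 6 + 2926 = 2932)
9796 - B = 9796 - 1*2932 = 9796 - 2932 = 6864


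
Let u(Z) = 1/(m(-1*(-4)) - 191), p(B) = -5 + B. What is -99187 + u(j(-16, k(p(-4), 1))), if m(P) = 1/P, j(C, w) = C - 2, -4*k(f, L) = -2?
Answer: -75679685/763 ≈ -99187.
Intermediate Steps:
k(f, L) = 1/2 (k(f, L) = -1/4*(-2) = 1/2)
j(C, w) = -2 + C
u(Z) = -4/763 (u(Z) = 1/(1/(-1*(-4)) - 191) = 1/(1/4 - 191) = 1/(-763/4) = -4/763)
-99187 + u(j(-16, k(p(-4), 1))) = -99187 - 4/763 = -75679685/763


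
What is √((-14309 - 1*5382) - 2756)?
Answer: I*√22447 ≈ 149.82*I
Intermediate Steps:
√((-14309 - 1*5382) - 2756) = √((-14309 - 5382) - 2756) = √(-19691 - 2756) = √(-22447) = I*√22447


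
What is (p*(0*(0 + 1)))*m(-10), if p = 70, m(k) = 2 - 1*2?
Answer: 0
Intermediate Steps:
m(k) = 0 (m(k) = 2 - 2 = 0)
(p*(0*(0 + 1)))*m(-10) = (70*(0*(0 + 1)))*0 = (70*(0*1))*0 = (70*0)*0 = 0*0 = 0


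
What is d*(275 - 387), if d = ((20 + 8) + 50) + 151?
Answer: -25648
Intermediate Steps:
d = 229 (d = (28 + 50) + 151 = 78 + 151 = 229)
d*(275 - 387) = 229*(275 - 387) = 229*(-112) = -25648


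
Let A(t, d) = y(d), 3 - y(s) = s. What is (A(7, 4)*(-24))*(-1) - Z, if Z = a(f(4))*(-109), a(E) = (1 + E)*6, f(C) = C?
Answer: 3246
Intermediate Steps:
y(s) = 3 - s
A(t, d) = 3 - d
a(E) = 6 + 6*E
Z = -3270 (Z = (6 + 6*4)*(-109) = (6 + 24)*(-109) = 30*(-109) = -3270)
(A(7, 4)*(-24))*(-1) - Z = ((3 - 1*4)*(-24))*(-1) - 1*(-3270) = ((3 - 4)*(-24))*(-1) + 3270 = -1*(-24)*(-1) + 3270 = 24*(-1) + 3270 = -24 + 3270 = 3246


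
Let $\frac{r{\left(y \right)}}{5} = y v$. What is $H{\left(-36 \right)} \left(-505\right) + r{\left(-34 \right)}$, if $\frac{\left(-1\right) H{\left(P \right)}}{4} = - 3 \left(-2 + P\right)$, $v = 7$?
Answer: $229090$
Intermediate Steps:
$H{\left(P \right)} = -24 + 12 P$ ($H{\left(P \right)} = - 4 \left(- 3 \left(-2 + P\right)\right) = - 4 \left(6 - 3 P\right) = -24 + 12 P$)
$r{\left(y \right)} = 35 y$ ($r{\left(y \right)} = 5 y 7 = 5 \cdot 7 y = 35 y$)
$H{\left(-36 \right)} \left(-505\right) + r{\left(-34 \right)} = \left(-24 + 12 \left(-36\right)\right) \left(-505\right) + 35 \left(-34\right) = \left(-24 - 432\right) \left(-505\right) - 1190 = \left(-456\right) \left(-505\right) - 1190 = 230280 - 1190 = 229090$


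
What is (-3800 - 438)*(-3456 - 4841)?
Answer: 35162686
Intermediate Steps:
(-3800 - 438)*(-3456 - 4841) = -4238*(-8297) = 35162686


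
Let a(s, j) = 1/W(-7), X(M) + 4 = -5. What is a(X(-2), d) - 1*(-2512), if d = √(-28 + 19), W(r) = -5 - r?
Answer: 5025/2 ≈ 2512.5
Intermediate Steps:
X(M) = -9 (X(M) = -4 - 5 = -9)
d = 3*I (d = √(-9) = 3*I ≈ 3.0*I)
a(s, j) = ½ (a(s, j) = 1/(-5 - 1*(-7)) = 1/(-5 + 7) = 1/2 = ½)
a(X(-2), d) - 1*(-2512) = ½ - 1*(-2512) = ½ + 2512 = 5025/2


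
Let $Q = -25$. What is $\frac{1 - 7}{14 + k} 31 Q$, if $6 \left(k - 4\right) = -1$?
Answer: $\frac{27900}{107} \approx 260.75$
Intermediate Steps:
$k = \frac{23}{6}$ ($k = 4 + \frac{1}{6} \left(-1\right) = 4 - \frac{1}{6} = \frac{23}{6} \approx 3.8333$)
$\frac{1 - 7}{14 + k} 31 Q = \frac{1 - 7}{14 + \frac{23}{6}} \cdot 31 \left(-25\right) = - \frac{6}{\frac{107}{6}} \cdot 31 \left(-25\right) = \left(-6\right) \frac{6}{107} \cdot 31 \left(-25\right) = \left(- \frac{36}{107}\right) 31 \left(-25\right) = \left(- \frac{1116}{107}\right) \left(-25\right) = \frac{27900}{107}$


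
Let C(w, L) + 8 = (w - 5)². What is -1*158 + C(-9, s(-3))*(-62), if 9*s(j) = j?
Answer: -11814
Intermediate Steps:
s(j) = j/9
C(w, L) = -8 + (-5 + w)² (C(w, L) = -8 + (w - 5)² = -8 + (-5 + w)²)
-1*158 + C(-9, s(-3))*(-62) = -1*158 + (-8 + (-5 - 9)²)*(-62) = -158 + (-8 + (-14)²)*(-62) = -158 + (-8 + 196)*(-62) = -158 + 188*(-62) = -158 - 11656 = -11814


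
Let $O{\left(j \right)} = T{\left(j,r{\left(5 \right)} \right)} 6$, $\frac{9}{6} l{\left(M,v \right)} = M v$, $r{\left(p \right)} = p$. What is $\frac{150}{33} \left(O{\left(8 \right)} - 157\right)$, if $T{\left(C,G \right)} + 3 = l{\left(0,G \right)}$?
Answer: $- \frac{8750}{11} \approx -795.45$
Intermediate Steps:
$l{\left(M,v \right)} = \frac{2 M v}{3}$
$T{\left(C,G \right)} = -3$ ($T{\left(C,G \right)} = -3 + \frac{2}{3} \cdot 0 G = -3 + 0 = -3$)
$O{\left(j \right)} = -18$ ($O{\left(j \right)} = \left(-3\right) 6 = -18$)
$\frac{150}{33} \left(O{\left(8 \right)} - 157\right) = \frac{150}{33} \left(-18 - 157\right) = 150 \cdot \frac{1}{33} \left(-175\right) = \frac{50}{11} \left(-175\right) = - \frac{8750}{11}$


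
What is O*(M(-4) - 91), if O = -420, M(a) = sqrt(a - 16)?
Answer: 38220 - 840*I*sqrt(5) ≈ 38220.0 - 1878.3*I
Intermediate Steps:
M(a) = sqrt(-16 + a)
O*(M(-4) - 91) = -420*(sqrt(-16 - 4) - 91) = -420*(sqrt(-20) - 91) = -420*(2*I*sqrt(5) - 91) = -420*(-91 + 2*I*sqrt(5)) = 38220 - 840*I*sqrt(5)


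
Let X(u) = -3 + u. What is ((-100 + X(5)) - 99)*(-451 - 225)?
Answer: 133172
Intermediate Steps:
((-100 + X(5)) - 99)*(-451 - 225) = ((-100 + (-3 + 5)) - 99)*(-451 - 225) = ((-100 + 2) - 99)*(-676) = (-98 - 99)*(-676) = -197*(-676) = 133172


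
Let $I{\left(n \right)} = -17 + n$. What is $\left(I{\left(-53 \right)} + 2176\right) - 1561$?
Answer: $545$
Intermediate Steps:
$\left(I{\left(-53 \right)} + 2176\right) - 1561 = \left(\left(-17 - 53\right) + 2176\right) - 1561 = \left(-70 + 2176\right) - 1561 = 2106 - 1561 = 545$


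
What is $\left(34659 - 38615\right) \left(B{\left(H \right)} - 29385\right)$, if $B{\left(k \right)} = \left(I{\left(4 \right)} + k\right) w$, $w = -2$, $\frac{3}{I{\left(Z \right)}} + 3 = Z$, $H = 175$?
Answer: $117655396$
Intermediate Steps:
$I{\left(Z \right)} = \frac{3}{-3 + Z}$
$B{\left(k \right)} = -6 - 2 k$ ($B{\left(k \right)} = \left(\frac{3}{-3 + 4} + k\right) \left(-2\right) = \left(\frac{3}{1} + k\right) \left(-2\right) = \left(3 \cdot 1 + k\right) \left(-2\right) = \left(3 + k\right) \left(-2\right) = -6 - 2 k$)
$\left(34659 - 38615\right) \left(B{\left(H \right)} - 29385\right) = \left(34659 - 38615\right) \left(\left(-6 - 350\right) - 29385\right) = - 3956 \left(\left(-6 - 350\right) - 29385\right) = - 3956 \left(-356 - 29385\right) = \left(-3956\right) \left(-29741\right) = 117655396$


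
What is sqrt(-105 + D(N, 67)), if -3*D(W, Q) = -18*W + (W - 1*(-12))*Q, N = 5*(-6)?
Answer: 3*sqrt(13) ≈ 10.817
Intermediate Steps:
N = -30
D(W, Q) = 6*W - Q*(12 + W)/3 (D(W, Q) = -(-18*W + (W - 1*(-12))*Q)/3 = -(-18*W + (W + 12)*Q)/3 = -(-18*W + (12 + W)*Q)/3 = -(-18*W + Q*(12 + W))/3 = 6*W - Q*(12 + W)/3)
sqrt(-105 + D(N, 67)) = sqrt(-105 + (-4*67 + 6*(-30) - 1/3*67*(-30))) = sqrt(-105 + (-268 - 180 + 670)) = sqrt(-105 + 222) = sqrt(117) = 3*sqrt(13)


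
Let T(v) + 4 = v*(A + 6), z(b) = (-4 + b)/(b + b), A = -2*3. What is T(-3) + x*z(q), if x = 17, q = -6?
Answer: 61/6 ≈ 10.167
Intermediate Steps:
A = -6
z(b) = (-4 + b)/(2*b) (z(b) = (-4 + b)/((2*b)) = (-4 + b)*(1/(2*b)) = (-4 + b)/(2*b))
T(v) = -4 (T(v) = -4 + v*(-6 + 6) = -4 + v*0 = -4 + 0 = -4)
T(-3) + x*z(q) = -4 + 17*((1/2)*(-4 - 6)/(-6)) = -4 + 17*((1/2)*(-1/6)*(-10)) = -4 + 17*(5/6) = -4 + 85/6 = 61/6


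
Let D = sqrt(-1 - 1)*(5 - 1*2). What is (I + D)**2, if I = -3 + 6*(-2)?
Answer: 207 - 90*I*sqrt(2) ≈ 207.0 - 127.28*I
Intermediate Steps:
D = 3*I*sqrt(2) (D = sqrt(-2)*(5 - 2) = (I*sqrt(2))*3 = 3*I*sqrt(2) ≈ 4.2426*I)
I = -15 (I = -3 - 12 = -15)
(I + D)**2 = (-15 + 3*I*sqrt(2))**2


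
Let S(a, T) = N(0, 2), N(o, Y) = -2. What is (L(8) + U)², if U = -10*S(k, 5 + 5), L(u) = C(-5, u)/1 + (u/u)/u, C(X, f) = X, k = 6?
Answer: 14641/64 ≈ 228.77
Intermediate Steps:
S(a, T) = -2
L(u) = -5 + 1/u (L(u) = -5/1 + (u/u)/u = -5*1 + 1/u = -5 + 1/u)
U = 20 (U = -10*(-2) = 20)
(L(8) + U)² = ((-5 + 1/8) + 20)² = ((-5 + ⅛) + 20)² = (-39/8 + 20)² = (121/8)² = 14641/64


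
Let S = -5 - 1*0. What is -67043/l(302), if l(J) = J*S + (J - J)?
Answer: 67043/1510 ≈ 44.399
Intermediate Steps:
S = -5 (S = -5 + 0 = -5)
l(J) = -5*J (l(J) = J*(-5) + (J - J) = -5*J + 0 = -5*J)
-67043/l(302) = -67043/((-5*302)) = -67043/(-1510) = -67043*(-1/1510) = 67043/1510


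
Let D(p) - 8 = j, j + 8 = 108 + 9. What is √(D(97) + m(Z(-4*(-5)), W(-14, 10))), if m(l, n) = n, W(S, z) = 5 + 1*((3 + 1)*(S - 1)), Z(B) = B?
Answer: √62 ≈ 7.8740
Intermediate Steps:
W(S, z) = 1 + 4*S (W(S, z) = 5 + 1*(4*(-1 + S)) = 5 + 1*(-4 + 4*S) = 5 + (-4 + 4*S) = 1 + 4*S)
j = 109 (j = -8 + (108 + 9) = -8 + 117 = 109)
D(p) = 117 (D(p) = 8 + 109 = 117)
√(D(97) + m(Z(-4*(-5)), W(-14, 10))) = √(117 + (1 + 4*(-14))) = √(117 + (1 - 56)) = √(117 - 55) = √62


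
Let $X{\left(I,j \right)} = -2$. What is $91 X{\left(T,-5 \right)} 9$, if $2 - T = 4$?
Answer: $-1638$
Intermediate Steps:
$T = -2$ ($T = 2 - 4 = -2$)
$91 X{\left(T,-5 \right)} 9 = 91 \left(\left(-2\right) 9\right) = 91 \left(-18\right) = -1638$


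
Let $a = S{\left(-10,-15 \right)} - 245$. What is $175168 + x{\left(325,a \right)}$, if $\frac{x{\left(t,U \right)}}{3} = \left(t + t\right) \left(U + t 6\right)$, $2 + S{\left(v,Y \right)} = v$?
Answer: $3476518$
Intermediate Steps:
$S{\left(v,Y \right)} = -2 + v$
$a = -257$ ($a = \left(-2 - 10\right) - 245 = -12 - 245 = -257$)
$x{\left(t,U \right)} = 6 t \left(U + 6 t\right)$ ($x{\left(t,U \right)} = 3 \left(t + t\right) \left(U + t 6\right) = 3 \cdot 2 t \left(U + 6 t\right) = 6 t \left(U + 6 t\right)$)
$175168 + x{\left(325,a \right)} = 175168 + 6 \cdot 325 \left(-257 + 6 \cdot 325\right) = 175168 + 6 \cdot 325 \left(-257 + 1950\right) = 175168 + 6 \cdot 325 \cdot 1693 = 175168 + 3301350 = 3476518$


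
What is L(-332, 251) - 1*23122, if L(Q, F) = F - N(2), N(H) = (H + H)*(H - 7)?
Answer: -22851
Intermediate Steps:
N(H) = 2*H*(-7 + H) (N(H) = (2*H)*(-7 + H) = 2*H*(-7 + H))
L(Q, F) = 20 + F (L(Q, F) = F - 2*2*(-7 + 2) = F - 2*2*(-5) = F - 1*(-20) = F + 20 = 20 + F)
L(-332, 251) - 1*23122 = (20 + 251) - 1*23122 = 271 - 23122 = -22851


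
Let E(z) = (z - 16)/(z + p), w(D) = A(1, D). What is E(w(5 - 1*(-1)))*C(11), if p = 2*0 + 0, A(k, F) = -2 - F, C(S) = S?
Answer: 33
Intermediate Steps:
p = 0 (p = 0 + 0 = 0)
w(D) = -2 - D
E(z) = (-16 + z)/z (E(z) = (z - 16)/(z + 0) = (-16 + z)/z)
E(w(5 - 1*(-1)))*C(11) = ((-16 + (-2 - (5 - 1*(-1))))/(-2 - (5 - 1*(-1))))*11 = ((-16 + (-2 - (5 + 1)))/(-2 - (5 + 1)))*11 = ((-16 + (-2 - 1*6))/(-2 - 1*6))*11 = ((-16 + (-2 - 6))/(-2 - 6))*11 = ((-16 - 8)/(-8))*11 = -1/8*(-24)*11 = 3*11 = 33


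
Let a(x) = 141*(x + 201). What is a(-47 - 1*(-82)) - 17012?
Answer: 16264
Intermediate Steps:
a(x) = 28341 + 141*x (a(x) = 141*(201 + x) = 28341 + 141*x)
a(-47 - 1*(-82)) - 17012 = (28341 + 141*(-47 - 1*(-82))) - 17012 = (28341 + 141*(-47 + 82)) - 17012 = (28341 + 141*35) - 17012 = (28341 + 4935) - 17012 = 33276 - 17012 = 16264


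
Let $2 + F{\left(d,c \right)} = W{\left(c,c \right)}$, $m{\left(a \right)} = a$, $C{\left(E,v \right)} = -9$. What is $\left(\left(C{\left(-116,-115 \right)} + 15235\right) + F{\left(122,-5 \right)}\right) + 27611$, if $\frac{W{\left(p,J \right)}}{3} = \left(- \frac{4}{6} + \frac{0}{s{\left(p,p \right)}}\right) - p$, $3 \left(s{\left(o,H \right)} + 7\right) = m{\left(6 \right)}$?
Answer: $42848$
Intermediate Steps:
$s{\left(o,H \right)} = -5$ ($s{\left(o,H \right)} = -7 + \frac{1}{3} \cdot 6 = -7 + 2 = -5$)
$W{\left(p,J \right)} = -2 - 3 p$ ($W{\left(p,J \right)} = 3 \left(\left(- \frac{4}{6} + \frac{0}{-5}\right) - p\right) = 3 \left(\left(\left(-4\right) \frac{1}{6} + 0 \left(- \frac{1}{5}\right)\right) - p\right) = 3 \left(\left(- \frac{2}{3} + 0\right) - p\right) = 3 \left(- \frac{2}{3} - p\right) = -2 - 3 p$)
$F{\left(d,c \right)} = -4 - 3 c$ ($F{\left(d,c \right)} = -2 - \left(2 + 3 c\right) = -4 - 3 c$)
$\left(\left(C{\left(-116,-115 \right)} + 15235\right) + F{\left(122,-5 \right)}\right) + 27611 = \left(\left(-9 + 15235\right) - -11\right) + 27611 = \left(15226 + \left(-4 + 15\right)\right) + 27611 = \left(15226 + 11\right) + 27611 = 15237 + 27611 = 42848$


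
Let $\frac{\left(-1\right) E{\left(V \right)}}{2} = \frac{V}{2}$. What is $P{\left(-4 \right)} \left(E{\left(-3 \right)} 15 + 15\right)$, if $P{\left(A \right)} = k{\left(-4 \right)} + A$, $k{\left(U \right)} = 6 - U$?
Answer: $360$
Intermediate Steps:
$E{\left(V \right)} = - V$ ($E{\left(V \right)} = - 2 \frac{V}{2} = - V$)
$P{\left(A \right)} = 10 + A$ ($P{\left(A \right)} = \left(6 - -4\right) + A = \left(6 + 4\right) + A = 10 + A$)
$P{\left(-4 \right)} \left(E{\left(-3 \right)} 15 + 15\right) = \left(10 - 4\right) \left(\left(-1\right) \left(-3\right) 15 + 15\right) = 6 \left(3 \cdot 15 + 15\right) = 6 \left(45 + 15\right) = 6 \cdot 60 = 360$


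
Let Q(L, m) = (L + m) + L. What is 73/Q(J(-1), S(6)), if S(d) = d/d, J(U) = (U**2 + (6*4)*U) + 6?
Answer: -73/33 ≈ -2.2121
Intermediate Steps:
J(U) = 6 + U**2 + 24*U (J(U) = (U**2 + 24*U) + 6 = 6 + U**2 + 24*U)
S(d) = 1
Q(L, m) = m + 2*L
73/Q(J(-1), S(6)) = 73/(1 + 2*(6 + (-1)**2 + 24*(-1))) = 73/(1 + 2*(6 + 1 - 24)) = 73/(1 + 2*(-17)) = 73/(1 - 34) = 73/(-33) = -1/33*73 = -73/33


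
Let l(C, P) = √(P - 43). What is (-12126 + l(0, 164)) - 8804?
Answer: -20919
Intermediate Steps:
l(C, P) = √(-43 + P)
(-12126 + l(0, 164)) - 8804 = (-12126 + √(-43 + 164)) - 8804 = (-12126 + √121) - 8804 = (-12126 + 11) - 8804 = -12115 - 8804 = -20919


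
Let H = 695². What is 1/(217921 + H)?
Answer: 1/700946 ≈ 1.4266e-6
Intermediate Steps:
H = 483025
1/(217921 + H) = 1/(217921 + 483025) = 1/700946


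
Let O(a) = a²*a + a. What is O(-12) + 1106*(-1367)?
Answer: -1513642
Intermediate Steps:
O(a) = a + a³ (O(a) = a³ + a = a + a³)
O(-12) + 1106*(-1367) = (-12 + (-12)³) + 1106*(-1367) = (-12 - 1728) - 1511902 = -1740 - 1511902 = -1513642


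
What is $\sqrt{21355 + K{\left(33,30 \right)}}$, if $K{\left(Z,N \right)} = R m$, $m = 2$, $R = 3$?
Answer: $\sqrt{21361} \approx 146.15$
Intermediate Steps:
$K{\left(Z,N \right)} = 6$ ($K{\left(Z,N \right)} = 3 \cdot 2 = 6$)
$\sqrt{21355 + K{\left(33,30 \right)}} = \sqrt{21355 + 6} = \sqrt{21361}$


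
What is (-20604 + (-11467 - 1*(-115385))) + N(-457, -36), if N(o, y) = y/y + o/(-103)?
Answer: 8581902/103 ≈ 83319.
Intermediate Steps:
N(o, y) = 1 - o/103 (N(o, y) = 1 + o*(-1/103) = 1 - o/103)
(-20604 + (-11467 - 1*(-115385))) + N(-457, -36) = (-20604 + (-11467 - 1*(-115385))) + (1 - 1/103*(-457)) = (-20604 + (-11467 + 115385)) + (1 + 457/103) = (-20604 + 103918) + 560/103 = 83314 + 560/103 = 8581902/103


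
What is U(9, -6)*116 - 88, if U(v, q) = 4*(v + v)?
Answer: 8264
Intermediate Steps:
U(v, q) = 8*v (U(v, q) = 4*(2*v) = 8*v)
U(9, -6)*116 - 88 = (8*9)*116 - 88 = 72*116 - 88 = 8352 - 88 = 8264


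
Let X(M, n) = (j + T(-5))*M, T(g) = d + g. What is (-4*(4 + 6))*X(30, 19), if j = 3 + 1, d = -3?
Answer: 4800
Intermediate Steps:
j = 4
T(g) = -3 + g
X(M, n) = -4*M (X(M, n) = (4 + (-3 - 5))*M = (4 - 8)*M = -4*M)
(-4*(4 + 6))*X(30, 19) = (-4*(4 + 6))*(-4*30) = -4*10*(-120) = -40*(-120) = 4800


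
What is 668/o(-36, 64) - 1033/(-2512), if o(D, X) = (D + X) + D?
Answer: -208719/2512 ≈ -83.089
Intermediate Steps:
o(D, X) = X + 2*D
668/o(-36, 64) - 1033/(-2512) = 668/(64 + 2*(-36)) - 1033/(-2512) = 668/(64 - 72) - 1033*(-1/2512) = 668/(-8) + 1033/2512 = 668*(-1/8) + 1033/2512 = -167/2 + 1033/2512 = -208719/2512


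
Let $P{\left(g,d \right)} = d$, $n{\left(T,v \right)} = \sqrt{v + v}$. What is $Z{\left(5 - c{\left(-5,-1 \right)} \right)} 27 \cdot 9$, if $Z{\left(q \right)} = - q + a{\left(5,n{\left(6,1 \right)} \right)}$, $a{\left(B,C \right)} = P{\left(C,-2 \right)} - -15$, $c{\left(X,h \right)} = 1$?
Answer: $2187$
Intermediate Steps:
$n{\left(T,v \right)} = \sqrt{2} \sqrt{v}$ ($n{\left(T,v \right)} = \sqrt{2 v} = \sqrt{2} \sqrt{v}$)
$a{\left(B,C \right)} = 13$ ($a{\left(B,C \right)} = -2 - -15 = -2 + 15 = 13$)
$Z{\left(q \right)} = 13 - q$ ($Z{\left(q \right)} = - q + 13 = 13 - q$)
$Z{\left(5 - c{\left(-5,-1 \right)} \right)} 27 \cdot 9 = \left(13 - \left(5 - 1\right)\right) 27 \cdot 9 = \left(13 - 4\right) 27 \cdot 9 = 9 \cdot 27 \cdot 9 = 243 \cdot 9 = 2187$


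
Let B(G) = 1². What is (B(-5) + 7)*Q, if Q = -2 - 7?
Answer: -72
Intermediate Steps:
Q = -9
B(G) = 1
(B(-5) + 7)*Q = (1 + 7)*(-9) = 8*(-9) = -72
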